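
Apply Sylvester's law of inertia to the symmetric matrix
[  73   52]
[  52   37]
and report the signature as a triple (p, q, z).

step 0: pivot 73 → sign +
step 1: pivot -3/73 → sign −
signature = (1, 1, 0)

Answer: (1, 1, 0)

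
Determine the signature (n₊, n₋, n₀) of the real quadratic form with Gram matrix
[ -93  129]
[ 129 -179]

step 0: pivot -93 → sign −
step 1: pivot -2/31 → sign −
signature = (0, 2, 0)

Answer: (0, 2, 0)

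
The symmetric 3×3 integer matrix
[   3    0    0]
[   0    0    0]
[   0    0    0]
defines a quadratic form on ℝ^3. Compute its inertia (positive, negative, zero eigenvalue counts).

Answer: (1, 0, 2)

Derivation:
step 0: pivot 3 → sign +
step 1: row/col 1 already zero → sign 0
step 2: row/col 2 already zero → sign 0
signature = (1, 0, 2)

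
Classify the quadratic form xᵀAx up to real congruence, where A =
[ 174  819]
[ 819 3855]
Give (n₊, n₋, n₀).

step 0: pivot 174 → sign +
step 1: pivot 3/58 → sign +
signature = (2, 0, 0)

Answer: (2, 0, 0)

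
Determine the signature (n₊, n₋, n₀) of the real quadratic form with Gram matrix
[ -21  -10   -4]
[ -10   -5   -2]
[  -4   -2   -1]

Answer: (0, 3, 0)

Derivation:
step 0: pivot -21 → sign −
step 1: pivot -5/21 → sign −
step 2: pivot -1/5 → sign −
signature = (0, 3, 0)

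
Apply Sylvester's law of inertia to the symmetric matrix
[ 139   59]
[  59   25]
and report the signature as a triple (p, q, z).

Answer: (1, 1, 0)

Derivation:
step 0: pivot 139 → sign +
step 1: pivot -6/139 → sign −
signature = (1, 1, 0)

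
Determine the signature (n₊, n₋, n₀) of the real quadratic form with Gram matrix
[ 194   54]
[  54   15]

Answer: (1, 1, 0)

Derivation:
step 0: pivot 194 → sign +
step 1: pivot -3/97 → sign −
signature = (1, 1, 0)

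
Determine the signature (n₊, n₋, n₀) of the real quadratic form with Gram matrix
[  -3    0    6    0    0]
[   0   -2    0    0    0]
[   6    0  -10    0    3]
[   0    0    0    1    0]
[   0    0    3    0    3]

step 0: pivot -3 → sign −
step 1: pivot -2 → sign −
step 2: pivot 2 → sign +
step 3: pivot 1 → sign +
step 4: pivot -3/2 → sign −
signature = (2, 3, 0)

Answer: (2, 3, 0)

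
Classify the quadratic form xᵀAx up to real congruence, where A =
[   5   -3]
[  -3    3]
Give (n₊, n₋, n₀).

step 0: pivot 5 → sign +
step 1: pivot 6/5 → sign +
signature = (2, 0, 0)

Answer: (2, 0, 0)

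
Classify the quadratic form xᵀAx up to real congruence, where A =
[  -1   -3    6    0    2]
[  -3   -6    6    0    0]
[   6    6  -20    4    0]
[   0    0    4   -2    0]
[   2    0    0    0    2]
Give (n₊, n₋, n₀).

step 0: pivot -1 → sign −
step 1: pivot 3 → sign +
step 2: pivot -32 → sign −
step 3: pivot -3/2 → sign −
step 4: row/col 4 already zero → sign 0
signature = (1, 3, 1)

Answer: (1, 3, 1)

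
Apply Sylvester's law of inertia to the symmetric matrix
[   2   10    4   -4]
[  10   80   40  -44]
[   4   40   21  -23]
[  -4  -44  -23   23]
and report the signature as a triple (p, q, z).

step 0: pivot 2 → sign +
step 1: pivot 30 → sign +
step 2: pivot -1/3 → sign −
step 3: pivot -6/5 → sign −
signature = (2, 2, 0)

Answer: (2, 2, 0)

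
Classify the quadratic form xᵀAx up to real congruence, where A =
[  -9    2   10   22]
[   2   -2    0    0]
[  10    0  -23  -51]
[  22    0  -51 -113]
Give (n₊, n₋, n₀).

step 0: pivot -9 → sign −
step 1: pivot -14/9 → sign −
step 2: pivot -61/7 → sign −
step 3: pivot 6/61 → sign +
signature = (1, 3, 0)

Answer: (1, 3, 0)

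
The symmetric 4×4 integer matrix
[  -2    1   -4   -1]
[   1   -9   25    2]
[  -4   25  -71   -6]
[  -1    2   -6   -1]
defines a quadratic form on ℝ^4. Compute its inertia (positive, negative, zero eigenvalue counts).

Answer: (0, 4, 0)

Derivation:
step 0: pivot -2 → sign −
step 1: pivot -17/2 → sign −
step 2: pivot -13/17 → sign −
step 3: pivot -3/13 → sign −
signature = (0, 4, 0)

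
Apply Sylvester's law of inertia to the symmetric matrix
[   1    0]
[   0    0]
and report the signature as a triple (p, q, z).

Answer: (1, 0, 1)

Derivation:
step 0: pivot 1 → sign +
step 1: row/col 1 already zero → sign 0
signature = (1, 0, 1)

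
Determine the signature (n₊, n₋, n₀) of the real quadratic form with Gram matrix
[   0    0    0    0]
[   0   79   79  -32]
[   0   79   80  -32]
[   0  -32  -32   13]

Answer: (3, 0, 1)

Derivation:
step 0: pivot 79 → sign +
step 1: pivot 1 → sign +
step 2: pivot 3/79 → sign +
step 3: row/col 3 already zero → sign 0
signature = (3, 0, 1)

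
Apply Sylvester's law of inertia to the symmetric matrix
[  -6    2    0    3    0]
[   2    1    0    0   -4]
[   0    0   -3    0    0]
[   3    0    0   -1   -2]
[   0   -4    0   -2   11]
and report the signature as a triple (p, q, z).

Answer: (2, 3, 0)

Derivation:
step 0: pivot -6 → sign −
step 1: pivot 5/3 → sign +
step 2: pivot -3 → sign −
step 3: pivot -1/10 → sign −
step 4: pivot 3 → sign +
signature = (2, 3, 0)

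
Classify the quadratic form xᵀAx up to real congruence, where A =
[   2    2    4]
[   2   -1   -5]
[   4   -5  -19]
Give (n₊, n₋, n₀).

step 0: pivot 2 → sign +
step 1: pivot -3 → sign −
step 2: row/col 2 already zero → sign 0
signature = (1, 1, 1)

Answer: (1, 1, 1)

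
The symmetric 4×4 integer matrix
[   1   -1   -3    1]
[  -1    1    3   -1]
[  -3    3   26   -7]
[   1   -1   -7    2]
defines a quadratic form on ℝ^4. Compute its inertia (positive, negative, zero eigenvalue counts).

step 0: pivot 1 → sign +
step 1: pivot 17 → sign +
step 2: pivot 1/17 → sign +
step 3: row/col 3 already zero → sign 0
signature = (3, 0, 1)

Answer: (3, 0, 1)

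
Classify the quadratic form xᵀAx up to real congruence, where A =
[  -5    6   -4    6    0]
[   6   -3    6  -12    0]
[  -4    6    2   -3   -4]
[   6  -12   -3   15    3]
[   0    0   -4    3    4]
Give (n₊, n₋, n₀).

step 0: pivot -5 → sign −
step 1: pivot 21/5 → sign +
step 2: pivot 34/7 → sign +
step 3: pivot 279/34 → sign +
step 4: pivot 2/31 → sign +
signature = (4, 1, 0)

Answer: (4, 1, 0)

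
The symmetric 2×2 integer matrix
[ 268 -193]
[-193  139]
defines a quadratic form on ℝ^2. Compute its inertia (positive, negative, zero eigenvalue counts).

Answer: (2, 0, 0)

Derivation:
step 0: pivot 268 → sign +
step 1: pivot 3/268 → sign +
signature = (2, 0, 0)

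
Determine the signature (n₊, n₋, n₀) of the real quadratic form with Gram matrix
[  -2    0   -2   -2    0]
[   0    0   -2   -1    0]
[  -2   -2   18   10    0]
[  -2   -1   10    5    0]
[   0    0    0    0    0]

step 0: pivot -2 → sign −
step 1: pivot 20 → sign +
step 2: pivot -1/5 → sign −
step 3: row/col 3 already zero → sign 0
step 4: row/col 4 already zero → sign 0
signature = (1, 2, 2)

Answer: (1, 2, 2)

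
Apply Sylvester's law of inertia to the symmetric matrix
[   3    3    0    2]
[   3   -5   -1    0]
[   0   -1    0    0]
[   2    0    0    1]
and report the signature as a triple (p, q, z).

step 0: pivot 3 → sign +
step 1: pivot -8 → sign −
step 2: pivot 1/8 → sign +
step 3: pivot -1/3 → sign −
signature = (2, 2, 0)

Answer: (2, 2, 0)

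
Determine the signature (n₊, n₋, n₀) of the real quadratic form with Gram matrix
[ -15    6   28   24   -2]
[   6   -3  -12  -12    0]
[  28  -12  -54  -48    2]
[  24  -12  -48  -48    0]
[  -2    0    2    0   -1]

step 0: pivot -15 → sign −
step 1: pivot -3/5 → sign −
step 2: pivot -2/3 → sign −
step 3: pivot 1 → sign +
step 4: row/col 4 already zero → sign 0
signature = (1, 3, 1)

Answer: (1, 3, 1)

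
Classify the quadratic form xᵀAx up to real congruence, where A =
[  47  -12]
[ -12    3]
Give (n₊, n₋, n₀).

Answer: (1, 1, 0)

Derivation:
step 0: pivot 47 → sign +
step 1: pivot -3/47 → sign −
signature = (1, 1, 0)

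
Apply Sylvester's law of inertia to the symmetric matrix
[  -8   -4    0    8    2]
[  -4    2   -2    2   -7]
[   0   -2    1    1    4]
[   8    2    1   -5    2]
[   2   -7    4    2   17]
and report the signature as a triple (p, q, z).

Answer: (3, 1, 1)

Derivation:
step 0: pivot -8 → sign −
step 1: pivot 4 → sign +
step 2: pivot 2 → sign +
step 3: pivot 3/2 → sign +
step 4: row/col 4 already zero → sign 0
signature = (3, 1, 1)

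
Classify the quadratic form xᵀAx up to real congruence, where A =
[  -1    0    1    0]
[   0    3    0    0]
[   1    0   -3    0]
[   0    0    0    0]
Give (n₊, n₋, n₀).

Answer: (1, 2, 1)

Derivation:
step 0: pivot -1 → sign −
step 1: pivot 3 → sign +
step 2: pivot -2 → sign −
step 3: row/col 3 already zero → sign 0
signature = (1, 2, 1)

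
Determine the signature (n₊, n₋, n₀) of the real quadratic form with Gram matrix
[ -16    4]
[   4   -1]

Answer: (0, 1, 1)

Derivation:
step 0: pivot -16 → sign −
step 1: row/col 1 already zero → sign 0
signature = (0, 1, 1)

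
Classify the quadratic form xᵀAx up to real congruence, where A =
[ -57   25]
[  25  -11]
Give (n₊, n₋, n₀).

Answer: (0, 2, 0)

Derivation:
step 0: pivot -57 → sign −
step 1: pivot -2/57 → sign −
signature = (0, 2, 0)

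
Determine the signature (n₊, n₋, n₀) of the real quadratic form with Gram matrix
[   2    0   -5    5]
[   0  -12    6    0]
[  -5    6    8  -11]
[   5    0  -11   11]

Answer: (1, 2, 1)

Derivation:
step 0: pivot 2 → sign +
step 1: pivot -12 → sign −
step 2: pivot -3/2 → sign −
step 3: row/col 3 already zero → sign 0
signature = (1, 2, 1)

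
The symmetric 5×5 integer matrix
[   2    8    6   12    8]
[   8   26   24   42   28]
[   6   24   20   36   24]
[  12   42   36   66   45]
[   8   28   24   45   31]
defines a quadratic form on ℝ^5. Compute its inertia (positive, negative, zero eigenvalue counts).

step 0: pivot 2 → sign +
step 1: pivot -6 → sign −
step 2: pivot 2 → sign +
step 3: pivot 5/3 → sign +
step 4: pivot -3/5 → sign −
signature = (3, 2, 0)

Answer: (3, 2, 0)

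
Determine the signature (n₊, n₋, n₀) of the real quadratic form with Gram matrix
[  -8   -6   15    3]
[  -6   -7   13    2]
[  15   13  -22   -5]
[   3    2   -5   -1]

step 0: pivot -8 → sign −
step 1: pivot -5/2 → sign −
step 2: pivot 147/20 → sign +
step 3: pivot 6/49 → sign +
signature = (2, 2, 0)

Answer: (2, 2, 0)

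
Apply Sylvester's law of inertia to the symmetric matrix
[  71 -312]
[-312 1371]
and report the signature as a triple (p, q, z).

Answer: (1, 1, 0)

Derivation:
step 0: pivot 71 → sign +
step 1: pivot -3/71 → sign −
signature = (1, 1, 0)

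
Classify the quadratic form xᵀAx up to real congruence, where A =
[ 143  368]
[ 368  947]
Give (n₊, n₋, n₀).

Answer: (1, 1, 0)

Derivation:
step 0: pivot 143 → sign +
step 1: pivot -3/143 → sign −
signature = (1, 1, 0)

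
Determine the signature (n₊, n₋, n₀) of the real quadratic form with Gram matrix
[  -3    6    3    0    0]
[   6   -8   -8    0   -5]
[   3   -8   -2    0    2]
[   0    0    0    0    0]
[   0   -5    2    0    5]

Answer: (2, 2, 1)

Derivation:
step 0: pivot -3 → sign −
step 1: pivot 4 → sign +
step 2: pivot -5/4 → sign −
step 3: pivot 1/5 → sign +
step 4: row/col 4 already zero → sign 0
signature = (2, 2, 1)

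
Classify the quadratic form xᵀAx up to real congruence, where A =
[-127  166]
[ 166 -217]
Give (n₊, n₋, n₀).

Answer: (0, 2, 0)

Derivation:
step 0: pivot -127 → sign −
step 1: pivot -3/127 → sign −
signature = (0, 2, 0)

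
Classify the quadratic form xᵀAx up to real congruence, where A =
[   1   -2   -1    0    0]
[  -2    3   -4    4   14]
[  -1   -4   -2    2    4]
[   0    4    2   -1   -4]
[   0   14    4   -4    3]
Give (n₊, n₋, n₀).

Answer: (3, 2, 0)

Derivation:
step 0: pivot 1 → sign +
step 1: pivot -1 → sign −
step 2: pivot 33 → sign +
step 3: pivot 1/3 → sign +
step 4: pivot -3/11 → sign −
signature = (3, 2, 0)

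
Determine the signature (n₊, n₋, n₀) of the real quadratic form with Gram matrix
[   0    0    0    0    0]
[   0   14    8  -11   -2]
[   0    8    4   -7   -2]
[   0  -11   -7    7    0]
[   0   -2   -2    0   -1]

step 0: pivot 14 → sign +
step 1: pivot -4/7 → sign −
step 2: pivot -3/4 → sign −
step 3: pivot 1/3 → sign +
step 4: row/col 4 already zero → sign 0
signature = (2, 2, 1)

Answer: (2, 2, 1)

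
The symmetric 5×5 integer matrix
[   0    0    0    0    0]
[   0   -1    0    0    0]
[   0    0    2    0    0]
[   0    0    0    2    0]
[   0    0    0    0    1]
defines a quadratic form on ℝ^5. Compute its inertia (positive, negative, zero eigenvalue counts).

step 0: pivot -1 → sign −
step 1: pivot 2 → sign +
step 2: pivot 2 → sign +
step 3: pivot 1 → sign +
step 4: row/col 4 already zero → sign 0
signature = (3, 1, 1)

Answer: (3, 1, 1)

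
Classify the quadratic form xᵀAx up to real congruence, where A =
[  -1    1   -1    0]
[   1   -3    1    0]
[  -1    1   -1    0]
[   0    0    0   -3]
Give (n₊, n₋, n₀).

Answer: (0, 3, 1)

Derivation:
step 0: pivot -1 → sign −
step 1: pivot -2 → sign −
step 2: pivot -3 → sign −
step 3: row/col 3 already zero → sign 0
signature = (0, 3, 1)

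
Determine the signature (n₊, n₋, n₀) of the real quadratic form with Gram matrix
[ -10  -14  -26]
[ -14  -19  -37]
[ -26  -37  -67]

step 0: pivot -10 → sign −
step 1: pivot 3/5 → sign +
step 2: row/col 2 already zero → sign 0
signature = (1, 1, 1)

Answer: (1, 1, 1)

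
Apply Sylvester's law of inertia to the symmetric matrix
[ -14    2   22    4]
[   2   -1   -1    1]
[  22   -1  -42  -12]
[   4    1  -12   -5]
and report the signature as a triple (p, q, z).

step 0: pivot -14 → sign −
step 1: pivot -5/7 → sign −
step 2: pivot -1 → sign −
step 3: pivot 3/5 → sign +
signature = (1, 3, 0)

Answer: (1, 3, 0)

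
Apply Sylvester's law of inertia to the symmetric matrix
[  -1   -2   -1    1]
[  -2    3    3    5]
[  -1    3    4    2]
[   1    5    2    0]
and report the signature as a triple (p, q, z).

step 0: pivot -1 → sign −
step 1: pivot 7 → sign +
step 2: pivot 10/7 → sign +
step 3: pivot -6/5 → sign −
signature = (2, 2, 0)

Answer: (2, 2, 0)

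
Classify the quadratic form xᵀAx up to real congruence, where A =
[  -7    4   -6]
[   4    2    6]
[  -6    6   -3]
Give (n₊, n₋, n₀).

Answer: (2, 1, 0)

Derivation:
step 0: pivot -7 → sign −
step 1: pivot 30/7 → sign +
step 2: pivot 3/5 → sign +
signature = (2, 1, 0)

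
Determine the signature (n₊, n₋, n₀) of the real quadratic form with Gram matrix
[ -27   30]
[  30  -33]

step 0: pivot -27 → sign −
step 1: pivot 1/3 → sign +
signature = (1, 1, 0)

Answer: (1, 1, 0)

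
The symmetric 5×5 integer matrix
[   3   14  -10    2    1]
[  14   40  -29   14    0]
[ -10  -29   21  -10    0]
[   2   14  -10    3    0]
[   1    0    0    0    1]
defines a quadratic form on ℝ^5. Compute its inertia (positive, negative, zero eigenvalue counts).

Answer: (3, 2, 0)

Derivation:
step 0: pivot 3 → sign +
step 1: pivot -76/3 → sign −
step 2: pivot -1/76 → sign −
step 3: pivot 3 → sign +
step 4: pivot 2/3 → sign +
signature = (3, 2, 0)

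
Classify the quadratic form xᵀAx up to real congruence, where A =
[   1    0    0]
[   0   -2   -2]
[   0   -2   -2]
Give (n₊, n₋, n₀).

Answer: (1, 1, 1)

Derivation:
step 0: pivot 1 → sign +
step 1: pivot -2 → sign −
step 2: row/col 2 already zero → sign 0
signature = (1, 1, 1)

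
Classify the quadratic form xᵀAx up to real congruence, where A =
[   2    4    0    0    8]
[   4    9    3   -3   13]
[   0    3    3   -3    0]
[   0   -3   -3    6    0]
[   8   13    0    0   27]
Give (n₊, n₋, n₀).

step 0: pivot 2 → sign +
step 1: pivot 1 → sign +
step 2: pivot -6 → sign −
step 3: pivot 3 → sign +
step 4: pivot -1/2 → sign −
signature = (3, 2, 0)

Answer: (3, 2, 0)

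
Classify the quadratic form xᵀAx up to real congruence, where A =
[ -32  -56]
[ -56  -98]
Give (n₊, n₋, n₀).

step 0: pivot -32 → sign −
step 1: row/col 1 already zero → sign 0
signature = (0, 1, 1)

Answer: (0, 1, 1)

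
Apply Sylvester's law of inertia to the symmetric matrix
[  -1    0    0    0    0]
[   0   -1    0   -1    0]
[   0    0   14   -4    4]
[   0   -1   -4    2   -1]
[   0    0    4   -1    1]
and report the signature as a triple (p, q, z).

step 0: pivot -1 → sign −
step 1: pivot -1 → sign −
step 2: pivot 14 → sign +
step 3: pivot 13/7 → sign +
step 4: pivot -2/13 → sign −
signature = (2, 3, 0)

Answer: (2, 3, 0)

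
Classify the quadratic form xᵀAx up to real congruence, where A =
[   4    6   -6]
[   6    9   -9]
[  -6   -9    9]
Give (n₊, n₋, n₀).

step 0: pivot 4 → sign +
step 1: row/col 1 already zero → sign 0
step 2: row/col 2 already zero → sign 0
signature = (1, 0, 2)

Answer: (1, 0, 2)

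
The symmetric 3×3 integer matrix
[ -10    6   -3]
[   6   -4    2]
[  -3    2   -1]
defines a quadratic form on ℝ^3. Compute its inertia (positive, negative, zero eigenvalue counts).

step 0: pivot -10 → sign −
step 1: pivot -2/5 → sign −
step 2: row/col 2 already zero → sign 0
signature = (0, 2, 1)

Answer: (0, 2, 1)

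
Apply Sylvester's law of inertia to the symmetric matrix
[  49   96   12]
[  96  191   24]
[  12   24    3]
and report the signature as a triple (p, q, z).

Answer: (2, 1, 0)

Derivation:
step 0: pivot 49 → sign +
step 1: pivot 143/49 → sign +
step 2: pivot -3/143 → sign −
signature = (2, 1, 0)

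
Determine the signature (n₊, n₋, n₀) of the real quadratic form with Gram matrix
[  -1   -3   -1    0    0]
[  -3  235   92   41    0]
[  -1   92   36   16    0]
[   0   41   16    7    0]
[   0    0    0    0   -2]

Answer: (2, 2, 1)

Derivation:
step 0: pivot -1 → sign −
step 1: pivot 244 → sign +
step 2: pivot 3/244 → sign +
step 3: pivot -2 → sign −
step 4: row/col 4 already zero → sign 0
signature = (2, 2, 1)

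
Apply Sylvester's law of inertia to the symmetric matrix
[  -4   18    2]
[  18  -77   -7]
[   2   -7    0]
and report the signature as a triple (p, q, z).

Answer: (1, 1, 1)

Derivation:
step 0: pivot -4 → sign −
step 1: pivot 4 → sign +
step 2: row/col 2 already zero → sign 0
signature = (1, 1, 1)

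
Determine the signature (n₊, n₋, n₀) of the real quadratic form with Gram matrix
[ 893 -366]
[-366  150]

Answer: (1, 1, 0)

Derivation:
step 0: pivot 893 → sign +
step 1: pivot -6/893 → sign −
signature = (1, 1, 0)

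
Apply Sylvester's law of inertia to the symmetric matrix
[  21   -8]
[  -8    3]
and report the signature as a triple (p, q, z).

step 0: pivot 21 → sign +
step 1: pivot -1/21 → sign −
signature = (1, 1, 0)

Answer: (1, 1, 0)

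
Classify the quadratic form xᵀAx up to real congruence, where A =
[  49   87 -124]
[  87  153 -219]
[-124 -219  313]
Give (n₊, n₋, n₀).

Answer: (2, 1, 0)

Derivation:
step 0: pivot 49 → sign +
step 1: pivot -72/49 → sign −
step 2: pivot 1/8 → sign +
signature = (2, 1, 0)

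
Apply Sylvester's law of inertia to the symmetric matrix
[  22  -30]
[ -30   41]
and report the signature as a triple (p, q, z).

Answer: (2, 0, 0)

Derivation:
step 0: pivot 22 → sign +
step 1: pivot 1/11 → sign +
signature = (2, 0, 0)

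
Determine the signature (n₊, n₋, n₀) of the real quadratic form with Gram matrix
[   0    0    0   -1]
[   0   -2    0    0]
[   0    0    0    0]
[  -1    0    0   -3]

step 0: pivot -2 → sign −
step 1: pivot -3 → sign −
step 2: pivot 1/3 → sign +
step 3: row/col 3 already zero → sign 0
signature = (1, 2, 1)

Answer: (1, 2, 1)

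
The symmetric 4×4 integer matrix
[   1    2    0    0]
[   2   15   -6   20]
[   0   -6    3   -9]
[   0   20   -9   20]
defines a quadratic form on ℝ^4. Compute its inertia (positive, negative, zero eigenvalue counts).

Answer: (2, 2, 0)

Derivation:
step 0: pivot 1 → sign +
step 1: pivot 11 → sign +
step 2: pivot -3/11 → sign −
step 3: pivot -3 → sign −
signature = (2, 2, 0)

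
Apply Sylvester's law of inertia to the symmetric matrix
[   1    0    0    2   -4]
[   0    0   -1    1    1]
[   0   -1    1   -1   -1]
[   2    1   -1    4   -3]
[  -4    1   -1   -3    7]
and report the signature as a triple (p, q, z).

Answer: (3, 2, 0)

Derivation:
step 0: pivot 1 → sign +
step 1: pivot 1 → sign +
step 2: pivot -1 → sign −
step 3: pivot -1 → sign −
step 4: pivot 6 → sign +
signature = (3, 2, 0)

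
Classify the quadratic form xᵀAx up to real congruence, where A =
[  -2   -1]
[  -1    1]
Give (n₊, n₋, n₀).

Answer: (1, 1, 0)

Derivation:
step 0: pivot -2 → sign −
step 1: pivot 3/2 → sign +
signature = (1, 1, 0)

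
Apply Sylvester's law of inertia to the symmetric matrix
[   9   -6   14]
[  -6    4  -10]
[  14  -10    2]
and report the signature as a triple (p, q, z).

step 0: pivot 9 → sign +
step 1: pivot -178/9 → sign −
step 2: pivot 2/89 → sign +
signature = (2, 1, 0)

Answer: (2, 1, 0)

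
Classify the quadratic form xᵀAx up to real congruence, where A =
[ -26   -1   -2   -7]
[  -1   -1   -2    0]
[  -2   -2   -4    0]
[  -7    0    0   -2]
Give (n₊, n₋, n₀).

step 0: pivot -26 → sign −
step 1: pivot -25/26 → sign −
step 2: pivot -1/25 → sign −
step 3: row/col 3 already zero → sign 0
signature = (0, 3, 1)

Answer: (0, 3, 1)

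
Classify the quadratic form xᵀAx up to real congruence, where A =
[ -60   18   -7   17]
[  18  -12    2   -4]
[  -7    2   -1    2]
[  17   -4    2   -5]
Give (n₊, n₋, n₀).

step 0: pivot -60 → sign −
step 1: pivot -33/5 → sign −
step 2: pivot -2/11 → sign −
step 3: row/col 3 already zero → sign 0
signature = (0, 3, 1)

Answer: (0, 3, 1)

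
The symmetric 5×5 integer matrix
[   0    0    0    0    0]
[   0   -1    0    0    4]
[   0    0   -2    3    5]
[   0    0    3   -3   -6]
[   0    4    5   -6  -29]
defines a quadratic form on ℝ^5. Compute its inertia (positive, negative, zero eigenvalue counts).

Answer: (1, 3, 1)

Derivation:
step 0: pivot -1 → sign −
step 1: pivot -2 → sign −
step 2: pivot 3/2 → sign +
step 3: pivot -2 → sign −
step 4: row/col 4 already zero → sign 0
signature = (1, 3, 1)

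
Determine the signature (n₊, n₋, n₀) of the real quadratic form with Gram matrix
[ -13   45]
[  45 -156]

step 0: pivot -13 → sign −
step 1: pivot -3/13 → sign −
signature = (0, 2, 0)

Answer: (0, 2, 0)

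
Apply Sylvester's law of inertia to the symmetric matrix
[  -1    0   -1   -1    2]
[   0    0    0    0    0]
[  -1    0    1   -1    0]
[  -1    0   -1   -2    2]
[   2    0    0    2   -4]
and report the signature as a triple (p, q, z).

step 0: pivot -1 → sign −
step 1: pivot 2 → sign +
step 2: pivot -1 → sign −
step 3: pivot -2 → sign −
step 4: row/col 4 already zero → sign 0
signature = (1, 3, 1)

Answer: (1, 3, 1)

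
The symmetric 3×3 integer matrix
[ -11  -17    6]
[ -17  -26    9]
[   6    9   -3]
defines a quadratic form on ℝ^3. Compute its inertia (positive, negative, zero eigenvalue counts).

Answer: (1, 1, 1)

Derivation:
step 0: pivot -11 → sign −
step 1: pivot 3/11 → sign +
step 2: row/col 2 already zero → sign 0
signature = (1, 1, 1)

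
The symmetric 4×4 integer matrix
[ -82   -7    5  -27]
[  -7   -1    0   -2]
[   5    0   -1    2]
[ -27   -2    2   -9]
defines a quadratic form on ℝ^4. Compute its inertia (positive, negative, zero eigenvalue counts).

Answer: (1, 3, 0)

Derivation:
step 0: pivot -82 → sign −
step 1: pivot -33/82 → sign −
step 2: pivot -8/33 → sign −
step 3: pivot 1/8 → sign +
signature = (1, 3, 0)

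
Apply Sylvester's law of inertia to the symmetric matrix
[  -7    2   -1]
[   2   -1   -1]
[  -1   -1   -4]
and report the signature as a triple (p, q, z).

Answer: (0, 2, 1)

Derivation:
step 0: pivot -7 → sign −
step 1: pivot -3/7 → sign −
step 2: row/col 2 already zero → sign 0
signature = (0, 2, 1)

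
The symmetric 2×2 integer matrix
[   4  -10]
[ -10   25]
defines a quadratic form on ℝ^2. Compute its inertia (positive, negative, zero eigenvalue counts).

step 0: pivot 4 → sign +
step 1: row/col 1 already zero → sign 0
signature = (1, 0, 1)

Answer: (1, 0, 1)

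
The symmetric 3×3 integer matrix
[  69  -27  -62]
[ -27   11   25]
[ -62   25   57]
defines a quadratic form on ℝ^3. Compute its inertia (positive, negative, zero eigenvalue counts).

Answer: (3, 0, 0)

Derivation:
step 0: pivot 69 → sign +
step 1: pivot 10/23 → sign +
step 2: pivot 1/30 → sign +
signature = (3, 0, 0)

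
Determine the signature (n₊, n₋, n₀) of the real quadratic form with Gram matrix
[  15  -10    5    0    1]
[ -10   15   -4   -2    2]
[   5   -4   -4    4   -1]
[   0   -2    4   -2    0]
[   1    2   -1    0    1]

step 0: pivot 15 → sign +
step 1: pivot 25/3 → sign +
step 2: pivot -143/25 → sign −
step 3: pivot 14/143 → sign +
step 4: pivot 6/35 → sign +
signature = (4, 1, 0)

Answer: (4, 1, 0)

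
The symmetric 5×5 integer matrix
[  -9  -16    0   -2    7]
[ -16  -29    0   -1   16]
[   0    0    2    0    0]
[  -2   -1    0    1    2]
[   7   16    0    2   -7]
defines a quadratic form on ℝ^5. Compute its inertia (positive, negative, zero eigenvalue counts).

Answer: (2, 3, 0)

Derivation:
step 0: pivot -9 → sign −
step 1: pivot -5/9 → sign −
step 2: pivot 2 → sign +
step 3: pivot 66/5 → sign +
step 4: pivot -2/11 → sign −
signature = (2, 3, 0)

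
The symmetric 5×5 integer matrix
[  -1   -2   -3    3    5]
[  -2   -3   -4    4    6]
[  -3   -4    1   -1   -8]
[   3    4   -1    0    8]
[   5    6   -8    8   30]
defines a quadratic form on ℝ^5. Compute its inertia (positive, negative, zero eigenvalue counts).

Answer: (3, 2, 0)

Derivation:
step 0: pivot -1 → sign −
step 1: pivot 1 → sign +
step 2: pivot 6 → sign +
step 3: pivot -1 → sign −
step 4: pivot 3/2 → sign +
signature = (3, 2, 0)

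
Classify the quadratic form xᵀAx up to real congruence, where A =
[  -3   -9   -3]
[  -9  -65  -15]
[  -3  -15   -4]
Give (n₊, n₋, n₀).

Answer: (0, 3, 0)

Derivation:
step 0: pivot -3 → sign −
step 1: pivot -38 → sign −
step 2: pivot -1/19 → sign −
signature = (0, 3, 0)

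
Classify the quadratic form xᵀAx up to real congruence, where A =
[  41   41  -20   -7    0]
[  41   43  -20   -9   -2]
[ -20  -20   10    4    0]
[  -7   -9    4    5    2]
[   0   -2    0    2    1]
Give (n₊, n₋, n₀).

Answer: (4, 1, 0)

Derivation:
step 0: pivot 41 → sign +
step 1: pivot 2 → sign +
step 2: pivot 10/41 → sign +
step 3: pivot 2/5 → sign +
step 4: pivot -1 → sign −
signature = (4, 1, 0)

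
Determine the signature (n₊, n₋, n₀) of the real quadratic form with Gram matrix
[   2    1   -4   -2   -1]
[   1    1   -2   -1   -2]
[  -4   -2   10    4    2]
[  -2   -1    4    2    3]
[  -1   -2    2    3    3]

Answer: (4, 1, 0)

Derivation:
step 0: pivot 2 → sign +
step 1: pivot 1/2 → sign +
step 2: pivot 2 → sign +
step 3: pivot -2 → sign −
step 4: pivot 2 → sign +
signature = (4, 1, 0)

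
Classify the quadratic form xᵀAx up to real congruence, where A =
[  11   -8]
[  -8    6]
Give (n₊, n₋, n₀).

Answer: (2, 0, 0)

Derivation:
step 0: pivot 11 → sign +
step 1: pivot 2/11 → sign +
signature = (2, 0, 0)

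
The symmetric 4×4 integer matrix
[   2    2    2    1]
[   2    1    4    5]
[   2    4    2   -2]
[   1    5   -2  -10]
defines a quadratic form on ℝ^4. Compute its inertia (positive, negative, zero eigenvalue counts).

Answer: (2, 2, 0)

Derivation:
step 0: pivot 2 → sign +
step 1: pivot -1 → sign −
step 2: pivot 4 → sign +
step 3: pivot -3/4 → sign −
signature = (2, 2, 0)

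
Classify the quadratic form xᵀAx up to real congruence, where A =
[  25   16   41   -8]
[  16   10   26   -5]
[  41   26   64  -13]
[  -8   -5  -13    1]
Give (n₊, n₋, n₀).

Answer: (1, 3, 0)

Derivation:
step 0: pivot 25 → sign +
step 1: pivot -6/25 → sign −
step 2: pivot -3 → sign −
step 3: pivot -3/2 → sign −
signature = (1, 3, 0)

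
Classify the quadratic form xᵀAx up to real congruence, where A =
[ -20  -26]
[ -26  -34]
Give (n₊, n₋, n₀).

Answer: (0, 2, 0)

Derivation:
step 0: pivot -20 → sign −
step 1: pivot -1/5 → sign −
signature = (0, 2, 0)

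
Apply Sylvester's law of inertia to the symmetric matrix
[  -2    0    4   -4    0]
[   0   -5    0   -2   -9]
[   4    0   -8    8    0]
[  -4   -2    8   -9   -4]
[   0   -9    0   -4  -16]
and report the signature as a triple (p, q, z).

step 0: pivot -2 → sign −
step 1: pivot -5 → sign −
step 2: pivot -1/5 → sign −
step 3: pivot 1 → sign +
step 4: row/col 4 already zero → sign 0
signature = (1, 3, 1)

Answer: (1, 3, 1)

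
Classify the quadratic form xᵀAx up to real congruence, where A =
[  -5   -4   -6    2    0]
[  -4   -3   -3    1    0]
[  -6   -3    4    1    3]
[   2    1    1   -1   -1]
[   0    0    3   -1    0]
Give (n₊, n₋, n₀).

Answer: (3, 2, 0)

Derivation:
step 0: pivot -5 → sign −
step 1: pivot 1/5 → sign +
step 2: pivot -5 → sign −
step 3: pivot 6/5 → sign +
step 4: pivot 1/6 → sign +
signature = (3, 2, 0)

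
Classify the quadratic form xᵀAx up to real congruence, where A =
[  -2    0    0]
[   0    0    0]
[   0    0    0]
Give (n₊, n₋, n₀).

Answer: (0, 1, 2)

Derivation:
step 0: pivot -2 → sign −
step 1: row/col 1 already zero → sign 0
step 2: row/col 2 already zero → sign 0
signature = (0, 1, 2)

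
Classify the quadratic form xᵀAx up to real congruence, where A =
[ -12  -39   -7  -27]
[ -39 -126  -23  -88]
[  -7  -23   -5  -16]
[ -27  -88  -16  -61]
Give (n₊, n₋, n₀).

Answer: (1, 3, 0)

Derivation:
step 0: pivot -12 → sign −
step 1: pivot 3/4 → sign +
step 2: pivot -1 → sign −
step 3: pivot -2/9 → sign −
signature = (1, 3, 0)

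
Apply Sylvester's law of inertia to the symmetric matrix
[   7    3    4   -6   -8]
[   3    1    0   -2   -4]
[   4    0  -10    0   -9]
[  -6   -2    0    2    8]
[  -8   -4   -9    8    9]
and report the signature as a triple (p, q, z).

Answer: (2, 3, 0)

Derivation:
step 0: pivot 7 → sign +
step 1: pivot -2/7 → sign −
step 2: pivot -2 → sign −
step 3: pivot -2 → sign −
step 4: pivot 3/2 → sign +
signature = (2, 3, 0)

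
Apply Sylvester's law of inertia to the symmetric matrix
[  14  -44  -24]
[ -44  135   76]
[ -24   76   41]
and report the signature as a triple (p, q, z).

step 0: pivot 14 → sign +
step 1: pivot -23/7 → sign −
step 2: pivot -1/23 → sign −
signature = (1, 2, 0)

Answer: (1, 2, 0)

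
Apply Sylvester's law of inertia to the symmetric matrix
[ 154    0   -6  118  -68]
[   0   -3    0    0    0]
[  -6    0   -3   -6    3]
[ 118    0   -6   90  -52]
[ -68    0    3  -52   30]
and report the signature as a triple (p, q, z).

Answer: (2, 2, 1)

Derivation:
step 0: pivot 154 → sign +
step 1: pivot -3 → sign −
step 2: pivot -249/77 → sign −
step 3: pivot 16/83 → sign +
step 4: row/col 4 already zero → sign 0
signature = (2, 2, 1)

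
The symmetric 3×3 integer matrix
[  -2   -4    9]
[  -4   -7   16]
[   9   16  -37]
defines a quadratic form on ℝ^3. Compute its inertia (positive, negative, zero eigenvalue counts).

step 0: pivot -2 → sign −
step 1: pivot 1 → sign +
step 2: pivot -1/2 → sign −
signature = (1, 2, 0)

Answer: (1, 2, 0)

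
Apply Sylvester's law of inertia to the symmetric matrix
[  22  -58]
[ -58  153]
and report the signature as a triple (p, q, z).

Answer: (2, 0, 0)

Derivation:
step 0: pivot 22 → sign +
step 1: pivot 1/11 → sign +
signature = (2, 0, 0)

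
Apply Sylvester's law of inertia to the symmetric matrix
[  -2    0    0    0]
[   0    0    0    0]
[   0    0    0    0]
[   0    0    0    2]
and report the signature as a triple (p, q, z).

step 0: pivot -2 → sign −
step 1: pivot 2 → sign +
step 2: row/col 2 already zero → sign 0
step 3: row/col 3 already zero → sign 0
signature = (1, 1, 2)

Answer: (1, 1, 2)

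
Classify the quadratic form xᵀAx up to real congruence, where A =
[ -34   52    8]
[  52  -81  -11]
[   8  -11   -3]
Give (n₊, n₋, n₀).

Answer: (0, 3, 0)

Derivation:
step 0: pivot -34 → sign −
step 1: pivot -25/17 → sign −
step 2: pivot -2/25 → sign −
signature = (0, 3, 0)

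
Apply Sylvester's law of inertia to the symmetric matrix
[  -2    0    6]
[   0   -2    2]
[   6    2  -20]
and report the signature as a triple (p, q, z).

Answer: (0, 2, 1)

Derivation:
step 0: pivot -2 → sign −
step 1: pivot -2 → sign −
step 2: row/col 2 already zero → sign 0
signature = (0, 2, 1)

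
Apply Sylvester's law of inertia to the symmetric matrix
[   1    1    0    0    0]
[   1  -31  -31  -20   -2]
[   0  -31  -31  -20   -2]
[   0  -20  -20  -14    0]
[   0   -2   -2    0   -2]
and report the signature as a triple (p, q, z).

Answer: (1, 4, 0)

Derivation:
step 0: pivot 1 → sign +
step 1: pivot -32 → sign −
step 2: pivot -31/32 → sign −
step 3: pivot -34/31 → sign −
step 4: pivot -6/17 → sign −
signature = (1, 4, 0)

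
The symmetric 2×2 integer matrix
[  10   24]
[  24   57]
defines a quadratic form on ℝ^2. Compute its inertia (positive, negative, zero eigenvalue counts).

step 0: pivot 10 → sign +
step 1: pivot -3/5 → sign −
signature = (1, 1, 0)

Answer: (1, 1, 0)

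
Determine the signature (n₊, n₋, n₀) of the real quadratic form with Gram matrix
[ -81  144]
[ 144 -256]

Answer: (0, 1, 1)

Derivation:
step 0: pivot -81 → sign −
step 1: row/col 1 already zero → sign 0
signature = (0, 1, 1)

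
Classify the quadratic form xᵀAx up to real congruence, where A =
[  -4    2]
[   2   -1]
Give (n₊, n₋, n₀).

Answer: (0, 1, 1)

Derivation:
step 0: pivot -4 → sign −
step 1: row/col 1 already zero → sign 0
signature = (0, 1, 1)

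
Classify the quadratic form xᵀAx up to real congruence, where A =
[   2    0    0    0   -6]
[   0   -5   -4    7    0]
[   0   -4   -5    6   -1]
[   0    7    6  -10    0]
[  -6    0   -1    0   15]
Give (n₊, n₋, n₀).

Answer: (1, 4, 0)

Derivation:
step 0: pivot 2 → sign +
step 1: pivot -5 → sign −
step 2: pivot -9/5 → sign −
step 3: pivot -1/9 → sign −
step 4: pivot -2 → sign −
signature = (1, 4, 0)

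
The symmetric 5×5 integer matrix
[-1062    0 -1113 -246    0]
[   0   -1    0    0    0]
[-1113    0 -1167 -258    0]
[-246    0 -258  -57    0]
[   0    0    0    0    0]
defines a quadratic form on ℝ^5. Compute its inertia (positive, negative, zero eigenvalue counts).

Answer: (1, 3, 1)

Derivation:
step 0: pivot -1062 → sign −
step 1: pivot -1 → sign −
step 2: pivot -65/118 → sign −
step 3: pivot 3/65 → sign +
step 4: row/col 4 already zero → sign 0
signature = (1, 3, 1)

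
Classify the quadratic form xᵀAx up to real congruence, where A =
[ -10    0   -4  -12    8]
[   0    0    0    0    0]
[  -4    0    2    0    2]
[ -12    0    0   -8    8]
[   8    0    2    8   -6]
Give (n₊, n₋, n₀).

Answer: (1, 1, 3)

Derivation:
step 0: pivot -10 → sign −
step 1: pivot 18/5 → sign +
step 2: row/col 2 already zero → sign 0
step 3: row/col 3 already zero → sign 0
step 4: row/col 4 already zero → sign 0
signature = (1, 1, 3)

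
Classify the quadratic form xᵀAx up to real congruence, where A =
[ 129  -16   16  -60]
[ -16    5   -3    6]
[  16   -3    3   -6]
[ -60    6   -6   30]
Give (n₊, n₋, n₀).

step 0: pivot 129 → sign +
step 1: pivot 389/129 → sign +
step 2: pivot 262/389 → sign +
step 3: pivot 6/131 → sign +
signature = (4, 0, 0)

Answer: (4, 0, 0)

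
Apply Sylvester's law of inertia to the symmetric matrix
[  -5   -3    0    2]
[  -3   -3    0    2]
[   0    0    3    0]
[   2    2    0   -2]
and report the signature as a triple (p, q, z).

Answer: (1, 3, 0)

Derivation:
step 0: pivot -5 → sign −
step 1: pivot -6/5 → sign −
step 2: pivot 3 → sign +
step 3: pivot -2/3 → sign −
signature = (1, 3, 0)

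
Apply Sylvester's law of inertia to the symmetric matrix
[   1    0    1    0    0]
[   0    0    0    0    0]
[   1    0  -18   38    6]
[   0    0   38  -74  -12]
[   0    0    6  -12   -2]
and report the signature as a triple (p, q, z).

Answer: (2, 2, 1)

Derivation:
step 0: pivot 1 → sign +
step 1: pivot -19 → sign −
step 2: pivot 2 → sign +
step 3: pivot -2/19 → sign −
step 4: row/col 4 already zero → sign 0
signature = (2, 2, 1)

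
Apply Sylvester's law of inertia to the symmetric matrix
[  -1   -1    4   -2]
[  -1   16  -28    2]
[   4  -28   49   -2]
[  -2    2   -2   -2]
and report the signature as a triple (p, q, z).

Answer: (2, 2, 0)

Derivation:
step 0: pivot -1 → sign −
step 1: pivot 17 → sign +
step 2: pivot 81/17 → sign +
step 3: pivot -2/9 → sign −
signature = (2, 2, 0)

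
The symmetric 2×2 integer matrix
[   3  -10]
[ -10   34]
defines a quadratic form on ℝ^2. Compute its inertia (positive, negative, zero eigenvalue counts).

step 0: pivot 3 → sign +
step 1: pivot 2/3 → sign +
signature = (2, 0, 0)

Answer: (2, 0, 0)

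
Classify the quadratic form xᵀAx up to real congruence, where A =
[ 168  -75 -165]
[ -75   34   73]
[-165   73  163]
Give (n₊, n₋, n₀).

step 0: pivot 168 → sign +
step 1: pivot 29/56 → sign +
step 2: pivot 3/29 → sign +
signature = (3, 0, 0)

Answer: (3, 0, 0)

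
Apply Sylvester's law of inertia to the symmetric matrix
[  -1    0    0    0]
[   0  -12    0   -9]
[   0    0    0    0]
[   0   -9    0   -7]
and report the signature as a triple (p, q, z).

step 0: pivot -1 → sign −
step 1: pivot -12 → sign −
step 2: pivot -1/4 → sign −
step 3: row/col 3 already zero → sign 0
signature = (0, 3, 1)

Answer: (0, 3, 1)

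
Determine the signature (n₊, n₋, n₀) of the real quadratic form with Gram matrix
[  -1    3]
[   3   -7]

Answer: (1, 1, 0)

Derivation:
step 0: pivot -1 → sign −
step 1: pivot 2 → sign +
signature = (1, 1, 0)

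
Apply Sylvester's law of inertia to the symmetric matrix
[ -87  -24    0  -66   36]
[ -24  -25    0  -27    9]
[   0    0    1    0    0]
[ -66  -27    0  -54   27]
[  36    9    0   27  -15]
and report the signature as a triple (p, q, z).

Answer: (2, 3, 0)

Derivation:
step 0: pivot -87 → sign −
step 1: pivot -533/29 → sign −
step 2: pivot 1 → sign +
step 3: pivot 147/533 → sign +
step 4: pivot -6/49 → sign −
signature = (2, 3, 0)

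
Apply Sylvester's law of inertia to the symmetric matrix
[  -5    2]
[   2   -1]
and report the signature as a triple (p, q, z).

step 0: pivot -5 → sign −
step 1: pivot -1/5 → sign −
signature = (0, 2, 0)

Answer: (0, 2, 0)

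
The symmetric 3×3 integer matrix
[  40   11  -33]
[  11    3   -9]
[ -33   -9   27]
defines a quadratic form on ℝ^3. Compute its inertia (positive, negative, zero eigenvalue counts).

step 0: pivot 40 → sign +
step 1: pivot -1/40 → sign −
step 2: row/col 2 already zero → sign 0
signature = (1, 1, 1)

Answer: (1, 1, 1)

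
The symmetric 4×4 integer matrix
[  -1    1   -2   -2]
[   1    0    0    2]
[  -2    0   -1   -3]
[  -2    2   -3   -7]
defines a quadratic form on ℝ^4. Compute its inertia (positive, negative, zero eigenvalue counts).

Answer: (1, 3, 0)

Derivation:
step 0: pivot -1 → sign −
step 1: pivot 1 → sign +
step 2: pivot -1 → sign −
step 3: pivot -2 → sign −
signature = (1, 3, 0)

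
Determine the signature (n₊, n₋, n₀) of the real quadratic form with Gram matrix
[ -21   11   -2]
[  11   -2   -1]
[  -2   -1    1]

Answer: (2, 1, 0)

Derivation:
step 0: pivot -21 → sign −
step 1: pivot 79/21 → sign +
step 2: pivot 6/79 → sign +
signature = (2, 1, 0)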